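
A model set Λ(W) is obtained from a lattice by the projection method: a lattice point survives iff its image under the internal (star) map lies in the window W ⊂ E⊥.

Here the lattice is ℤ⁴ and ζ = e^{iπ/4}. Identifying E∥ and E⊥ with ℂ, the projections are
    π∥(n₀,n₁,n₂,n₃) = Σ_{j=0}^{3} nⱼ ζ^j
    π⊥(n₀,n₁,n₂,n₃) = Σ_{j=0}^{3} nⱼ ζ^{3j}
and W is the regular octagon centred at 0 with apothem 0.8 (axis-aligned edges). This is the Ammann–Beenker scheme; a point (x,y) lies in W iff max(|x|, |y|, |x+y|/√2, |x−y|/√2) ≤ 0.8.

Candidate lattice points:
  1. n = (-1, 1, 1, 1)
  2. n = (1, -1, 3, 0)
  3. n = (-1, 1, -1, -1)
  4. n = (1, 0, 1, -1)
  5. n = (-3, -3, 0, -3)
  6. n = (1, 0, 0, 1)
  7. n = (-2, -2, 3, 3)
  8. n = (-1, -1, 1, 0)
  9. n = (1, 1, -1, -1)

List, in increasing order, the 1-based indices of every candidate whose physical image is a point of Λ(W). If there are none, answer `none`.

π⊥(n) = n₀ + n₁ζ³ + n₂ζ⁶ + n₃ζ⁹ where ζ = e^{iπ/4}.
#1 (-1, 1, 1, 1): internal (-1.00000, 0.41421); octagon support 1.00000 vs apothem 0.8 → ∉ W
#2 (1, -1, 3, 0): internal (1.70711, -3.70711); octagon support 3.82843 vs apothem 0.8 → ∉ W
#3 (-1, 1, -1, -1): internal (-2.41421, 1.00000); octagon support 2.41421 vs apothem 0.8 → ∉ W
#4 (1, 0, 1, -1): internal (0.29289, -1.70711); octagon support 1.70711 vs apothem 0.8 → ∉ W
#5 (-3, -3, 0, -3): internal (-3.00000, -4.24264); octagon support 5.12132 vs apothem 0.8 → ∉ W
#6 (1, 0, 0, 1): internal (1.70711, 0.70711); octagon support 1.70711 vs apothem 0.8 → ∉ W
#7 (-2, -2, 3, 3): internal (1.53553, -2.29289); octagon support 2.70711 vs apothem 0.8 → ∉ W
#8 (-1, -1, 1, 0): internal (-0.29289, -1.70711); octagon support 1.70711 vs apothem 0.8 → ∉ W
#9 (1, 1, -1, -1): internal (-0.41421, 1.00000); octagon support 1.00000 vs apothem 0.8 → ∉ W

none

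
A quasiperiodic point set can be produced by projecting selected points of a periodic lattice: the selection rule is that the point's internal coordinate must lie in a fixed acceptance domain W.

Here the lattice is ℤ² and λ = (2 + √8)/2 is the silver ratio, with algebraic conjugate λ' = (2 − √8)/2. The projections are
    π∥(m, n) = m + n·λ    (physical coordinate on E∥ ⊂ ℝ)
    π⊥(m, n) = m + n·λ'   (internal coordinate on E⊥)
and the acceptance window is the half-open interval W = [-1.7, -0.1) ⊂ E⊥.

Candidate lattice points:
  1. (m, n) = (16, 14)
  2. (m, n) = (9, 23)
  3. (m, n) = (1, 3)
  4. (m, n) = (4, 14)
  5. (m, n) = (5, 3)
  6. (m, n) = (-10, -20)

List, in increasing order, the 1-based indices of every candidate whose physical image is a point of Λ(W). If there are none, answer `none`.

2, 3

λ' = (2−√8)/2 ≈ -0.414214.
candidate 1: (m,n)=(16,14) → π∥ = 16+14·λ ≈ 49.798990, π⊥ = 16+14·λ' ≈ 10.201010 ∉ [-1.7, -0.1) ⇒ out
candidate 2: (m,n)=(9,23) → π∥ = 9+23·λ ≈ 64.526912, π⊥ = 9+23·λ' ≈ -0.526912 ∈ [-1.7, -0.1) ⇒ IN Λ
candidate 3: (m,n)=(1,3) → π∥ = 1+3·λ ≈ 8.242641, π⊥ = 1+3·λ' ≈ -0.242641 ∈ [-1.7, -0.1) ⇒ IN Λ
candidate 4: (m,n)=(4,14) → π∥ = 4+14·λ ≈ 37.798990, π⊥ = 4+14·λ' ≈ -1.798990 ∉ [-1.7, -0.1) ⇒ out
candidate 5: (m,n)=(5,3) → π∥ = 5+3·λ ≈ 12.242641, π⊥ = 5+3·λ' ≈ 3.757359 ∉ [-1.7, -0.1) ⇒ out
candidate 6: (m,n)=(-10,-20) → π∥ = -10-20·λ ≈ -58.284271, π⊥ = -10-20·λ' ≈ -1.715729 ∉ [-1.7, -0.1) ⇒ out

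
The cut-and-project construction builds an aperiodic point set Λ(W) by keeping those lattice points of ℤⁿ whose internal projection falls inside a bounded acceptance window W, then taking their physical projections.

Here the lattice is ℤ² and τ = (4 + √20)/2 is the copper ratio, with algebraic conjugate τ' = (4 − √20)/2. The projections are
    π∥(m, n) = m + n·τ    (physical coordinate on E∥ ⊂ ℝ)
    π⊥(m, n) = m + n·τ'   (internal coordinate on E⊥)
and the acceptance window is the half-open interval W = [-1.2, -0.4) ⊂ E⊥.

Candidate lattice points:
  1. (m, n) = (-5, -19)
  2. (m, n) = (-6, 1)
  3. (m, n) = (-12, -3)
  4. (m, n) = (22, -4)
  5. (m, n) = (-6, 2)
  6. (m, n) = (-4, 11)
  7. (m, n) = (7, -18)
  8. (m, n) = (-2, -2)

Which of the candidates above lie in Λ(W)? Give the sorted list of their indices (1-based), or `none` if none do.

1

τ' = (4−√20)/2 ≈ -0.2361.
#1 (-5,-19): internal coord -5 + (-19)·τ' = -0.5147; -0.5147 ∈ [-1.2, -0.4) → IN Λ
#2 (-6,1): internal coord -6 + (1)·τ' = -6.2361; -6.2361 ∉ [-1.2, -0.4) → out
#3 (-12,-3): internal coord -12 + (-3)·τ' = -11.2918; -11.2918 ∉ [-1.2, -0.4) → out
#4 (22,-4): internal coord 22 + (-4)·τ' = +22.9443; +22.9443 ∉ [-1.2, -0.4) → out
#5 (-6,2): internal coord -6 + (2)·τ' = -6.4721; -6.4721 ∉ [-1.2, -0.4) → out
#6 (-4,11): internal coord -4 + (11)·τ' = -6.5967; -6.5967 ∉ [-1.2, -0.4) → out
#7 (7,-18): internal coord 7 + (-18)·τ' = +11.2492; +11.2492 ∉ [-1.2, -0.4) → out
#8 (-2,-2): internal coord -2 + (-2)·τ' = -1.5279; -1.5279 ∉ [-1.2, -0.4) → out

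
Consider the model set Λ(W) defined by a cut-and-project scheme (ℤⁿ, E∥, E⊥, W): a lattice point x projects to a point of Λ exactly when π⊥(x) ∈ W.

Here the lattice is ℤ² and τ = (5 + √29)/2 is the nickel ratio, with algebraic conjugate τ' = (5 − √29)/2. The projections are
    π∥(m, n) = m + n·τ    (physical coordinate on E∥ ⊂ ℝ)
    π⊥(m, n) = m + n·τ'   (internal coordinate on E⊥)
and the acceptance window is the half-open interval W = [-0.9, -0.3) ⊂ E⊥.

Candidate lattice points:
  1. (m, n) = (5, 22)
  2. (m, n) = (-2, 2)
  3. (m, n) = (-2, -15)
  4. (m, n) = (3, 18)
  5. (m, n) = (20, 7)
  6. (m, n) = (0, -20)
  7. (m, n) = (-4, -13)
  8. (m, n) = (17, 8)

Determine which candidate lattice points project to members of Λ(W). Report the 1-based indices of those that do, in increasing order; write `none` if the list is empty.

Compute τ' = (5−√29)/2 = -0.1926, so π⊥(m,n) = m -0.1926·n.
candidate 1: (m,n)=(5,22) → π∥ = 5+22·τ ≈ 119.2368, π⊥ = 5+22·τ' ≈ 0.7632 ∉ [-0.9, -0.3) ⇒ out
candidate 2: (m,n)=(-2,2) → π∥ = -2+2·τ ≈ 8.3852, π⊥ = -2+2·τ' ≈ -2.3852 ∉ [-0.9, -0.3) ⇒ out
candidate 3: (m,n)=(-2,-15) → π∥ = -2-15·τ ≈ -79.8887, π⊥ = -2-15·τ' ≈ 0.8887 ∉ [-0.9, -0.3) ⇒ out
candidate 4: (m,n)=(3,18) → π∥ = 3+18·τ ≈ 96.4665, π⊥ = 3+18·τ' ≈ -0.4665 ∈ [-0.9, -0.3) ⇒ IN Λ
candidate 5: (m,n)=(20,7) → π∥ = 20+7·τ ≈ 56.3481, π⊥ = 20+7·τ' ≈ 18.6519 ∉ [-0.9, -0.3) ⇒ out
candidate 6: (m,n)=(0,-20) → π∥ = 0-20·τ ≈ -103.8516, π⊥ = 0-20·τ' ≈ 3.8516 ∉ [-0.9, -0.3) ⇒ out
candidate 7: (m,n)=(-4,-13) → π∥ = -4-13·τ ≈ -71.5036, π⊥ = -4-13·τ' ≈ -1.4964 ∉ [-0.9, -0.3) ⇒ out
candidate 8: (m,n)=(17,8) → π∥ = 17+8·τ ≈ 58.5407, π⊥ = 17+8·τ' ≈ 15.4593 ∉ [-0.9, -0.3) ⇒ out

4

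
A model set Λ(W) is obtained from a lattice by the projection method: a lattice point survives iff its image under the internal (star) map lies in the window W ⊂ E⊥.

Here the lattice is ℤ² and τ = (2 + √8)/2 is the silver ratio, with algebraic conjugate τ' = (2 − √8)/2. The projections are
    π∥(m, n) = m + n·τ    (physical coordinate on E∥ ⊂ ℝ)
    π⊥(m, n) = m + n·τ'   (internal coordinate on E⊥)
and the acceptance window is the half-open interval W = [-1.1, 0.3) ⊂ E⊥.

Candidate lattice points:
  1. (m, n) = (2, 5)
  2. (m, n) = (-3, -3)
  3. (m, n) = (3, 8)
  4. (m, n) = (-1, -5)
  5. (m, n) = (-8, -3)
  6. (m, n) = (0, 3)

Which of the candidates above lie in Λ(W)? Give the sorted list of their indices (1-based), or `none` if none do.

1, 3

Numerically τ ≈ 2.41421 and τ' = −1/τ ≈ -0.41421.
[1] lift (2,5): star map gives -0.07107; window check -1.1 ≤ -0.07107 < 0.3 is true → IN Λ
[2] lift (-3,-3): star map gives -1.75736; window check -1.1 ≤ -1.75736 < 0.3 is false → out
[3] lift (3,8): star map gives -0.31371; window check -1.1 ≤ -0.31371 < 0.3 is true → IN Λ
[4] lift (-1,-5): star map gives 1.07107; window check -1.1 ≤ 1.07107 < 0.3 is false → out
[5] lift (-8,-3): star map gives -6.75736; window check -1.1 ≤ -6.75736 < 0.3 is false → out
[6] lift (0,3): star map gives -1.24264; window check -1.1 ≤ -1.24264 < 0.3 is false → out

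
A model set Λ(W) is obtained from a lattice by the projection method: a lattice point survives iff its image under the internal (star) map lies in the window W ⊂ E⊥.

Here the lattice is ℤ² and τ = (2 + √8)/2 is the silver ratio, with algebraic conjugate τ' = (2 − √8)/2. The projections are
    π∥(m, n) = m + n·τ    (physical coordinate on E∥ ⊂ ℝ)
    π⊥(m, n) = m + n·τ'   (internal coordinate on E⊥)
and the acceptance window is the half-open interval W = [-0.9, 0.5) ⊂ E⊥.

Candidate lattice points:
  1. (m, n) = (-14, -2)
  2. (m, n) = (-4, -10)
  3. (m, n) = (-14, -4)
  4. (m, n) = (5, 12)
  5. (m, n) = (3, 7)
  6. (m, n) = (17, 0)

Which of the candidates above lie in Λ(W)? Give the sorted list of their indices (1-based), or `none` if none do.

τ' = (2−√8)/2 ≈ -0.41421.
#1 (-14,-2): internal coord -14 + (-2)·τ' = -13.17157; -13.17157 ∉ [-0.9, 0.5) → out
#2 (-4,-10): internal coord -4 + (-10)·τ' = +0.14214; +0.14214 ∈ [-0.9, 0.5) → IN Λ
#3 (-14,-4): internal coord -14 + (-4)·τ' = -12.34315; -12.34315 ∉ [-0.9, 0.5) → out
#4 (5,12): internal coord 5 + (12)·τ' = +0.02944; +0.02944 ∈ [-0.9, 0.5) → IN Λ
#5 (3,7): internal coord 3 + (7)·τ' = +0.10051; +0.10051 ∈ [-0.9, 0.5) → IN Λ
#6 (17,0): internal coord 17 + (0)·τ' = +17.00000; +17.00000 ∉ [-0.9, 0.5) → out

2, 4, 5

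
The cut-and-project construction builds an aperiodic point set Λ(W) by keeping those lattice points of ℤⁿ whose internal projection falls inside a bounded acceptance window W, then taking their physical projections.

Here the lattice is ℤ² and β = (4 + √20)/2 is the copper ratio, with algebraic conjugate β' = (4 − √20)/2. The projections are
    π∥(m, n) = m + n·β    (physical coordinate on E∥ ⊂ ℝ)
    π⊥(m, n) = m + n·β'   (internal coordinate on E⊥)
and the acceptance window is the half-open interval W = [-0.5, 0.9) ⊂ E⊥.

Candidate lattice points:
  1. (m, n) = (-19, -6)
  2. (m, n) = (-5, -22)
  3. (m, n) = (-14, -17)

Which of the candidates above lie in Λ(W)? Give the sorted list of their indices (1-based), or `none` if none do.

2

Numerically β ≈ 4.2361 and β' = −1/β ≈ -0.2361.
#1 (-19,-6): internal coord -19 + (-6)·β' = -17.5836; -17.5836 ∉ [-0.5, 0.9) → out
#2 (-5,-22): internal coord -5 + (-22)·β' = +0.1935; +0.1935 ∈ [-0.5, 0.9) → IN Λ
#3 (-14,-17): internal coord -14 + (-17)·β' = -9.9868; -9.9868 ∉ [-0.5, 0.9) → out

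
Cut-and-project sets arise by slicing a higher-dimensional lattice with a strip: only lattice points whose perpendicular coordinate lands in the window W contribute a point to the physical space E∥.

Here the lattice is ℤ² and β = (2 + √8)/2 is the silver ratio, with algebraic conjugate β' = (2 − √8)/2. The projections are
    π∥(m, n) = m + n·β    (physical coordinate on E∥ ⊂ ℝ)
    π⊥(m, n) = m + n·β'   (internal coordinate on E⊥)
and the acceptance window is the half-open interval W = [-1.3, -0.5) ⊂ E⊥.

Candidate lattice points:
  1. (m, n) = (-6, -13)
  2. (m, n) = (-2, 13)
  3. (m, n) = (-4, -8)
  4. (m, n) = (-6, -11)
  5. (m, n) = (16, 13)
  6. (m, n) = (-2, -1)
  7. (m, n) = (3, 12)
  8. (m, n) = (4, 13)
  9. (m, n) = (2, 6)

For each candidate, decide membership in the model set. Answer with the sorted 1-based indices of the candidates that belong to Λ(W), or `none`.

Numerically β ≈ 2.41421 and β' = −1/β ≈ -0.41421.
#1 (-6,-13): internal coord -6 + (-13)·β' = -0.61522; -0.61522 ∈ [-1.3, -0.5) → IN Λ
#2 (-2,13): internal coord -2 + (13)·β' = -7.38478; -7.38478 ∉ [-1.3, -0.5) → out
#3 (-4,-8): internal coord -4 + (-8)·β' = -0.68629; -0.68629 ∈ [-1.3, -0.5) → IN Λ
#4 (-6,-11): internal coord -6 + (-11)·β' = -1.44365; -1.44365 ∉ [-1.3, -0.5) → out
#5 (16,13): internal coord 16 + (13)·β' = +10.61522; +10.61522 ∉ [-1.3, -0.5) → out
#6 (-2,-1): internal coord -2 + (-1)·β' = -1.58579; -1.58579 ∉ [-1.3, -0.5) → out
#7 (3,12): internal coord 3 + (12)·β' = -1.97056; -1.97056 ∉ [-1.3, -0.5) → out
#8 (4,13): internal coord 4 + (13)·β' = -1.38478; -1.38478 ∉ [-1.3, -0.5) → out
#9 (2,6): internal coord 2 + (6)·β' = -0.48528; -0.48528 ∉ [-1.3, -0.5) → out

1, 3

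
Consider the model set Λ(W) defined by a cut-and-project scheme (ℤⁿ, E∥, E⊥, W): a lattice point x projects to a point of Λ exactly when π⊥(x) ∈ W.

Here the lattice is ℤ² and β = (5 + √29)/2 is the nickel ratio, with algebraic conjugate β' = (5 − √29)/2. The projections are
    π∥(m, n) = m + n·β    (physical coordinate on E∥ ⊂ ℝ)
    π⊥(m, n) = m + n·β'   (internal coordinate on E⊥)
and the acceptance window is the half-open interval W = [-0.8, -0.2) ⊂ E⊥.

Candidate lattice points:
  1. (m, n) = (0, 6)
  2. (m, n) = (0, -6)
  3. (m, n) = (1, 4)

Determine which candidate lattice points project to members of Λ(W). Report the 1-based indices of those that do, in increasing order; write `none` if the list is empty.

none

β' = (5−√29)/2 ≈ -0.1926.
#1 (0,6): internal coord 0 + (6)·β' = -1.1555; -1.1555 ∉ [-0.8, -0.2) → out
#2 (0,-6): internal coord 0 + (-6)·β' = +1.1555; +1.1555 ∉ [-0.8, -0.2) → out
#3 (1,4): internal coord 1 + (4)·β' = +0.2297; +0.2297 ∉ [-0.8, -0.2) → out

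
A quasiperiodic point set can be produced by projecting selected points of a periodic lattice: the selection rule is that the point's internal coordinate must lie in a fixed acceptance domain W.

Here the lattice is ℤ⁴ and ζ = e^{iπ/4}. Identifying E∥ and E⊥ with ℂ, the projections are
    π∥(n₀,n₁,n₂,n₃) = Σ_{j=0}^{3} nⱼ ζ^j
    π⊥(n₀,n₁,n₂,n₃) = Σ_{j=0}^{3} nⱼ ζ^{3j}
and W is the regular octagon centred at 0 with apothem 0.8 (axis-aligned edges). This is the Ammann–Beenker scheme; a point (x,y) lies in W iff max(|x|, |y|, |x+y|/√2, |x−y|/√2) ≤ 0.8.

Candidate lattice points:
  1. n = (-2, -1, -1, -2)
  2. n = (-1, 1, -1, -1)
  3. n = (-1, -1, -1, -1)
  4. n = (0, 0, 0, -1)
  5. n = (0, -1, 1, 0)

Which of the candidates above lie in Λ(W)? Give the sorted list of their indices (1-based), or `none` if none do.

With ζ = e^{iπ/4} the internal vectors are ζ^0,ζ^3,ζ^6,ζ^9.
#1 (-2, -1, -1, -2): internal (-2.7071, -1.1213); octagon support 2.7071 vs apothem 0.8 → ∉ W
#2 (-1, 1, -1, -1): internal (-2.4142, 1.0000); octagon support 2.4142 vs apothem 0.8 → ∉ W
#3 (-1, -1, -1, -1): internal (-1.0000, -0.4142); octagon support 1.0000 vs apothem 0.8 → ∉ W
#4 (0, 0, 0, -1): internal (-0.7071, -0.7071); octagon support 1.0000 vs apothem 0.8 → ∉ W
#5 (0, -1, 1, 0): internal (0.7071, -1.7071); octagon support 1.7071 vs apothem 0.8 → ∉ W

none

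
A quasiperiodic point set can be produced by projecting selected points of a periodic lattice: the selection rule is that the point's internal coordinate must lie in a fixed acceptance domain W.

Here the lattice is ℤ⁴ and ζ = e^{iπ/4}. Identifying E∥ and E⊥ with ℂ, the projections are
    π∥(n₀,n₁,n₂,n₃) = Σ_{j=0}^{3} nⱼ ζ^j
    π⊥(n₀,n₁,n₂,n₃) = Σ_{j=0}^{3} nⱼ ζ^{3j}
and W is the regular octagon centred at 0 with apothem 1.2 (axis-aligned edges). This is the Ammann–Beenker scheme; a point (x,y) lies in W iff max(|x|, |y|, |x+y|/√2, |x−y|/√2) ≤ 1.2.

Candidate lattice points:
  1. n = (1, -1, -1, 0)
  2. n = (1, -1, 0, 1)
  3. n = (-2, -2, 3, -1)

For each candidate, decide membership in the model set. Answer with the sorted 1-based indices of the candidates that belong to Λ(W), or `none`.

none

π⊥(n) = n₀ + n₁ζ³ + n₂ζ⁶ + n₃ζ⁹ where ζ = e^{iπ/4}.
#1 (1, -1, -1, 0): internal (1.70711, 0.29289); octagon support 1.70711 vs apothem 1.2 → ∉ W
#2 (1, -1, 0, 1): internal (2.41421, 0.00000); octagon support 2.41421 vs apothem 1.2 → ∉ W
#3 (-2, -2, 3, -1): internal (-1.29289, -5.12132); octagon support 5.12132 vs apothem 1.2 → ∉ W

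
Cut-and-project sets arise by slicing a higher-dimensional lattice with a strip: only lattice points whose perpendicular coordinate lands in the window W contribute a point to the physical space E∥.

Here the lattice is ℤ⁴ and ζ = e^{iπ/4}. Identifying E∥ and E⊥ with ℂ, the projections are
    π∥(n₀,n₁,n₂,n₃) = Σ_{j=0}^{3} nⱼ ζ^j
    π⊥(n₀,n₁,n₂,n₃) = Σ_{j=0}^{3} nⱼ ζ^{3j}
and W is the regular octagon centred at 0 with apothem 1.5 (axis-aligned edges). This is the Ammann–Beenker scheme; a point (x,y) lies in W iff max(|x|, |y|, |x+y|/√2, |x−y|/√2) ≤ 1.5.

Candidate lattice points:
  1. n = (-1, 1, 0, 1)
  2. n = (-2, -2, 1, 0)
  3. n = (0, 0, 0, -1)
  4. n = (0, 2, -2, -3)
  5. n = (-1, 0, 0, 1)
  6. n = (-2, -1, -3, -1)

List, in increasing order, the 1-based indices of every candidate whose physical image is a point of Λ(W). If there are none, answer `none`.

3, 5

With ζ = e^{iπ/4} the internal vectors are ζ^0,ζ^3,ζ^6,ζ^9.
candidate 1: n = (-1, 1, 0, 1) → π⊥ ≈ (-1.00000, +1.41421); max(|x|,|y|,|x±y|/√2) = 1.70711 > 1.5 ⇒ ∉ W
candidate 2: n = (-2, -2, 1, 0) → π⊥ ≈ (-0.58579, -2.41421); max(|x|,|y|,|x±y|/√2) = 2.41421 > 1.5 ⇒ ∉ W
candidate 3: n = (0, 0, 0, -1) → π⊥ ≈ (-0.70711, -0.70711); max(|x|,|y|,|x±y|/√2) = 1.00000 ≤ 1.5 ⇒ ∈ W
candidate 4: n = (0, 2, -2, -3) → π⊥ ≈ (-3.53553, +1.29289); max(|x|,|y|,|x±y|/√2) = 3.53553 > 1.5 ⇒ ∉ W
candidate 5: n = (-1, 0, 0, 1) → π⊥ ≈ (-0.29289, +0.70711); max(|x|,|y|,|x±y|/√2) = 0.70711 ≤ 1.5 ⇒ ∈ W
candidate 6: n = (-2, -1, -3, -1) → π⊥ ≈ (-2.00000, +1.58579); max(|x|,|y|,|x±y|/√2) = 2.53553 > 1.5 ⇒ ∉ W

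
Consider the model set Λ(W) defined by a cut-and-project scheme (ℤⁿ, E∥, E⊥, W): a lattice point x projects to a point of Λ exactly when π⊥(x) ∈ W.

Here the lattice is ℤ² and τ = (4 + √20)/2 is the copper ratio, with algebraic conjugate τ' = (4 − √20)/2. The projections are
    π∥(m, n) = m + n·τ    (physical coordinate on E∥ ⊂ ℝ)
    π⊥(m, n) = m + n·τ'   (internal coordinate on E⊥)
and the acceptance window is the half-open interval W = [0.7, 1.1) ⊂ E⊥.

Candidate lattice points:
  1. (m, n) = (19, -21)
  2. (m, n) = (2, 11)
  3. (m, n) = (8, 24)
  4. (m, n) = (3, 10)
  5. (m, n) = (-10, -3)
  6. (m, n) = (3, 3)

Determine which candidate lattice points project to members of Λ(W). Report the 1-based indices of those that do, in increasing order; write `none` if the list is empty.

τ' = (4−√20)/2 ≈ -0.2361.
#1 (19,-21): internal coord 19 + (-21)·τ' = +23.9574; +23.9574 ∉ [0.7, 1.1) → out
#2 (2,11): internal coord 2 + (11)·τ' = -0.5967; -0.5967 ∉ [0.7, 1.1) → out
#3 (8,24): internal coord 8 + (24)·τ' = +2.3344; +2.3344 ∉ [0.7, 1.1) → out
#4 (3,10): internal coord 3 + (10)·τ' = +0.6393; +0.6393 ∉ [0.7, 1.1) → out
#5 (-10,-3): internal coord -10 + (-3)·τ' = -9.2918; -9.2918 ∉ [0.7, 1.1) → out
#6 (3,3): internal coord 3 + (3)·τ' = +2.2918; +2.2918 ∉ [0.7, 1.1) → out

none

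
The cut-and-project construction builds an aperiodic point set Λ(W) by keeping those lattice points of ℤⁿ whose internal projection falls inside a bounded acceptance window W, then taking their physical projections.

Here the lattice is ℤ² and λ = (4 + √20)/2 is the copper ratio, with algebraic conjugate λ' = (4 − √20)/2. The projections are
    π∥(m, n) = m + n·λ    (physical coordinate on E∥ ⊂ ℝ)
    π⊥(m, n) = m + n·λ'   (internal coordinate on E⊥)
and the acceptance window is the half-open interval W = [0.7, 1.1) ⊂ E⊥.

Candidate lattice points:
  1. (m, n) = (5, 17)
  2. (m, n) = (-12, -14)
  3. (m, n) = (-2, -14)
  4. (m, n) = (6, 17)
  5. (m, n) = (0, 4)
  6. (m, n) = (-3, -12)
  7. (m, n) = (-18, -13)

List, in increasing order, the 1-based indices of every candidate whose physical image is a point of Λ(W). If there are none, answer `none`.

Numerically λ ≈ 4.2361 and λ' = −1/λ ≈ -0.2361.
[1] lift (5,17): star map gives 0.9868; window check 0.7 ≤ 0.9868 < 1.1 is true → IN Λ
[2] lift (-12,-14): star map gives -8.6950; window check 0.7 ≤ -8.6950 < 1.1 is false → out
[3] lift (-2,-14): star map gives 1.3050; window check 0.7 ≤ 1.3050 < 1.1 is false → out
[4] lift (6,17): star map gives 1.9868; window check 0.7 ≤ 1.9868 < 1.1 is false → out
[5] lift (0,4): star map gives -0.9443; window check 0.7 ≤ -0.9443 < 1.1 is false → out
[6] lift (-3,-12): star map gives -0.1672; window check 0.7 ≤ -0.1672 < 1.1 is false → out
[7] lift (-18,-13): star map gives -14.9311; window check 0.7 ≤ -14.9311 < 1.1 is false → out

1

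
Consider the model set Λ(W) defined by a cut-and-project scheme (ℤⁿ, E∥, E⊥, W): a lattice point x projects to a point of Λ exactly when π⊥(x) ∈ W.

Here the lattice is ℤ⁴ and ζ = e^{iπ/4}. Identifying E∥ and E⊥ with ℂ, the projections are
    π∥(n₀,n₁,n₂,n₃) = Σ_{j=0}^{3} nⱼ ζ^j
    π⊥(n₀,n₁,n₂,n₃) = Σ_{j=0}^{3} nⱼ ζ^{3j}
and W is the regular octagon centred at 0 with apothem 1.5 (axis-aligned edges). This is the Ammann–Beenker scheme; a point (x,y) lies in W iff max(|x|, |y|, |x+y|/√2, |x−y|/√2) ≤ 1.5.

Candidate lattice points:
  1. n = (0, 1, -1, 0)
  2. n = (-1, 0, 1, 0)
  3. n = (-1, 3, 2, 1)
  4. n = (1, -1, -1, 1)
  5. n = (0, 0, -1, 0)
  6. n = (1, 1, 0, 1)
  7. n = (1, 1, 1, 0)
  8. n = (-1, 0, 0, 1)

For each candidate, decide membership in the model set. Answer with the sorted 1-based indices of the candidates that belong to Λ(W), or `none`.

2, 5, 7, 8

With ζ = e^{iπ/4} the internal vectors are ζ^0,ζ^3,ζ^6,ζ^9.
#1 (0, 1, -1, 0): internal (-0.7071, 1.7071); octagon support 1.7071 vs apothem 1.5 → ∉ W
#2 (-1, 0, 1, 0): internal (-1.0000, -1.0000); octagon support 1.4142 vs apothem 1.5 → ∈ W
#3 (-1, 3, 2, 1): internal (-2.4142, 0.8284); octagon support 2.4142 vs apothem 1.5 → ∉ W
#4 (1, -1, -1, 1): internal (2.4142, 1.0000); octagon support 2.4142 vs apothem 1.5 → ∉ W
#5 (0, 0, -1, 0): internal (0.0000, 1.0000); octagon support 1.0000 vs apothem 1.5 → ∈ W
#6 (1, 1, 0, 1): internal (1.0000, 1.4142); octagon support 1.7071 vs apothem 1.5 → ∉ W
#7 (1, 1, 1, 0): internal (0.2929, -0.2929); octagon support 0.4142 vs apothem 1.5 → ∈ W
#8 (-1, 0, 0, 1): internal (-0.2929, 0.7071); octagon support 0.7071 vs apothem 1.5 → ∈ W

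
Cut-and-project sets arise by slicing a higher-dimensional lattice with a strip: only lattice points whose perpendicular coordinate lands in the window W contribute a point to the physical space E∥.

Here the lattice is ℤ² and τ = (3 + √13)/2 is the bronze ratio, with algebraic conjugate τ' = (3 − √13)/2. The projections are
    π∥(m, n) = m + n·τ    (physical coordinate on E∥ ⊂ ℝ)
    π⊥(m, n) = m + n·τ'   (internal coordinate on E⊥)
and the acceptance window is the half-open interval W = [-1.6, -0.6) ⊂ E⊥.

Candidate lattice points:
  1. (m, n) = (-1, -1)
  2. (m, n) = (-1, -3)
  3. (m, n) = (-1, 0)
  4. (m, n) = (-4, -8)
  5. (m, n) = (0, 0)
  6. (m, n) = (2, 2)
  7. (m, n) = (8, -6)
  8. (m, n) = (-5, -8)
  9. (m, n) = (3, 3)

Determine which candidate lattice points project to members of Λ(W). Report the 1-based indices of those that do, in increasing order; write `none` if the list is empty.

1, 3, 4

Compute τ' = (3−√13)/2 = -0.30278, so π⊥(m,n) = m -0.30278·n.
#1 (-1,-1): internal coord -1 + (-1)·τ' = -0.69722; -0.69722 ∈ [-1.6, -0.6) → IN Λ
#2 (-1,-3): internal coord -1 + (-3)·τ' = -0.09167; -0.09167 ∉ [-1.6, -0.6) → out
#3 (-1,0): internal coord -1 + (0)·τ' = -1.00000; -1.00000 ∈ [-1.6, -0.6) → IN Λ
#4 (-4,-8): internal coord -4 + (-8)·τ' = -1.57779; -1.57779 ∈ [-1.6, -0.6) → IN Λ
#5 (0,0): internal coord 0 + (0)·τ' = +0.00000; +0.00000 ∉ [-1.6, -0.6) → out
#6 (2,2): internal coord 2 + (2)·τ' = +1.39445; +1.39445 ∉ [-1.6, -0.6) → out
#7 (8,-6): internal coord 8 + (-6)·τ' = +9.81665; +9.81665 ∉ [-1.6, -0.6) → out
#8 (-5,-8): internal coord -5 + (-8)·τ' = -2.57779; -2.57779 ∉ [-1.6, -0.6) → out
#9 (3,3): internal coord 3 + (3)·τ' = +2.09167; +2.09167 ∉ [-1.6, -0.6) → out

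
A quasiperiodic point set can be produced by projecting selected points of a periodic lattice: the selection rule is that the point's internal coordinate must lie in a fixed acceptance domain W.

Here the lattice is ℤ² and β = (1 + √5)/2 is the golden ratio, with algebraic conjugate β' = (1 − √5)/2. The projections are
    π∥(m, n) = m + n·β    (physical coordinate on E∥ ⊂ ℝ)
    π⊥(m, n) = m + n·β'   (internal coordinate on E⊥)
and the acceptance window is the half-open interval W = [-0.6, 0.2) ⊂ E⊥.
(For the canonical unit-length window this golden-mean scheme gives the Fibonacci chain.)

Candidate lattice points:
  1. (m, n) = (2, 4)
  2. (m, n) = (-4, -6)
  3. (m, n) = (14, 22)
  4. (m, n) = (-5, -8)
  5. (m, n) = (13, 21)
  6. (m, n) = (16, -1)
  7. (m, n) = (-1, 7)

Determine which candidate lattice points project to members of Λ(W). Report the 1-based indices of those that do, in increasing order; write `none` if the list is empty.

β' = (1−√5)/2 ≈ -0.618034.
[1] lift (2,4): star map gives -0.472136; window check -0.6 ≤ -0.472136 < 0.2 is true → IN Λ
[2] lift (-4,-6): star map gives -0.291796; window check -0.6 ≤ -0.291796 < 0.2 is true → IN Λ
[3] lift (14,22): star map gives 0.403252; window check -0.6 ≤ 0.403252 < 0.2 is false → out
[4] lift (-5,-8): star map gives -0.055728; window check -0.6 ≤ -0.055728 < 0.2 is true → IN Λ
[5] lift (13,21): star map gives 0.021286; window check -0.6 ≤ 0.021286 < 0.2 is true → IN Λ
[6] lift (16,-1): star map gives 16.618034; window check -0.6 ≤ 16.618034 < 0.2 is false → out
[7] lift (-1,7): star map gives -5.326238; window check -0.6 ≤ -5.326238 < 0.2 is false → out

1, 2, 4, 5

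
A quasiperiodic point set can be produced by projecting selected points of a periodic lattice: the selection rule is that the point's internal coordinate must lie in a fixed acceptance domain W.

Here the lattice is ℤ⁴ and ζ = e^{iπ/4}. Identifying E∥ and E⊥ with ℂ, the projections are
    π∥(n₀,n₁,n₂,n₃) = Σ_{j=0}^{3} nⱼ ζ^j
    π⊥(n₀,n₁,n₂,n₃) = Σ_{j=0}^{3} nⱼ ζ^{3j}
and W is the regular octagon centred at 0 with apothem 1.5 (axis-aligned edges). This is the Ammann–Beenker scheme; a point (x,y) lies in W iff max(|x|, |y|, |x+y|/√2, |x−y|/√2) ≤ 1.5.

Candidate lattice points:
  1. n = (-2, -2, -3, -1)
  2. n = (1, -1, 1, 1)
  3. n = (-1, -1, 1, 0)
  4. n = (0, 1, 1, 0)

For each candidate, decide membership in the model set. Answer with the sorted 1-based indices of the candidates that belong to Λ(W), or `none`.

4

Internal map: ζ^{3j} for j=0..3 gives (1,0), (−√2/2,√2/2), (0,−1), (√2/2,√2/2).
candidate 1: n = (-2, -2, -3, -1) → π⊥ ≈ (-1.29289, +0.87868); max(|x|,|y|,|x±y|/√2) = 1.53553 > 1.5 ⇒ ∉ W
candidate 2: n = (1, -1, 1, 1) → π⊥ ≈ (+2.41421, -1.00000); max(|x|,|y|,|x±y|/√2) = 2.41421 > 1.5 ⇒ ∉ W
candidate 3: n = (-1, -1, 1, 0) → π⊥ ≈ (-0.29289, -1.70711); max(|x|,|y|,|x±y|/√2) = 1.70711 > 1.5 ⇒ ∉ W
candidate 4: n = (0, 1, 1, 0) → π⊥ ≈ (-0.70711, -0.29289); max(|x|,|y|,|x±y|/√2) = 0.70711 ≤ 1.5 ⇒ ∈ W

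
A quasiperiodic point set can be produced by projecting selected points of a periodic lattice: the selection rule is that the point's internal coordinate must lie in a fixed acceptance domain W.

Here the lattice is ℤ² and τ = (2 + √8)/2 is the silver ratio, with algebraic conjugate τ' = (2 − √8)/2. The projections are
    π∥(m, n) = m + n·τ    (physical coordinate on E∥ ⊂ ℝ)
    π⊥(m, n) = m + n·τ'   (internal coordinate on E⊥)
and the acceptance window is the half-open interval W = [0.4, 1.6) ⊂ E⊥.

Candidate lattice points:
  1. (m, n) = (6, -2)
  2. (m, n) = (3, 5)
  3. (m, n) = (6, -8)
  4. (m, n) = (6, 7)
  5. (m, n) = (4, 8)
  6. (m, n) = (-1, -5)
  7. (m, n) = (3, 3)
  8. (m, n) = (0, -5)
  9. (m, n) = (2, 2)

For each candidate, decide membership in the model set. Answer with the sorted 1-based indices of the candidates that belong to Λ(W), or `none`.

2, 5, 6, 9

Compute τ' = (2−√8)/2 = -0.4142, so π⊥(m,n) = m -0.4142·n.
candidate 1: (m,n)=(6,-2) → π∥ = 6-2·τ ≈ 1.1716, π⊥ = 6-2·τ' ≈ 6.8284 ∉ [0.4, 1.6) ⇒ out
candidate 2: (m,n)=(3,5) → π∥ = 3+5·τ ≈ 15.0711, π⊥ = 3+5·τ' ≈ 0.9289 ∈ [0.4, 1.6) ⇒ IN Λ
candidate 3: (m,n)=(6,-8) → π∥ = 6-8·τ ≈ -13.3137, π⊥ = 6-8·τ' ≈ 9.3137 ∉ [0.4, 1.6) ⇒ out
candidate 4: (m,n)=(6,7) → π∥ = 6+7·τ ≈ 22.8995, π⊥ = 6+7·τ' ≈ 3.1005 ∉ [0.4, 1.6) ⇒ out
candidate 5: (m,n)=(4,8) → π∥ = 4+8·τ ≈ 23.3137, π⊥ = 4+8·τ' ≈ 0.6863 ∈ [0.4, 1.6) ⇒ IN Λ
candidate 6: (m,n)=(-1,-5) → π∥ = -1-5·τ ≈ -13.0711, π⊥ = -1-5·τ' ≈ 1.0711 ∈ [0.4, 1.6) ⇒ IN Λ
candidate 7: (m,n)=(3,3) → π∥ = 3+3·τ ≈ 10.2426, π⊥ = 3+3·τ' ≈ 1.7574 ∉ [0.4, 1.6) ⇒ out
candidate 8: (m,n)=(0,-5) → π∥ = 0-5·τ ≈ -12.0711, π⊥ = 0-5·τ' ≈ 2.0711 ∉ [0.4, 1.6) ⇒ out
candidate 9: (m,n)=(2,2) → π∥ = 2+2·τ ≈ 6.8284, π⊥ = 2+2·τ' ≈ 1.1716 ∈ [0.4, 1.6) ⇒ IN Λ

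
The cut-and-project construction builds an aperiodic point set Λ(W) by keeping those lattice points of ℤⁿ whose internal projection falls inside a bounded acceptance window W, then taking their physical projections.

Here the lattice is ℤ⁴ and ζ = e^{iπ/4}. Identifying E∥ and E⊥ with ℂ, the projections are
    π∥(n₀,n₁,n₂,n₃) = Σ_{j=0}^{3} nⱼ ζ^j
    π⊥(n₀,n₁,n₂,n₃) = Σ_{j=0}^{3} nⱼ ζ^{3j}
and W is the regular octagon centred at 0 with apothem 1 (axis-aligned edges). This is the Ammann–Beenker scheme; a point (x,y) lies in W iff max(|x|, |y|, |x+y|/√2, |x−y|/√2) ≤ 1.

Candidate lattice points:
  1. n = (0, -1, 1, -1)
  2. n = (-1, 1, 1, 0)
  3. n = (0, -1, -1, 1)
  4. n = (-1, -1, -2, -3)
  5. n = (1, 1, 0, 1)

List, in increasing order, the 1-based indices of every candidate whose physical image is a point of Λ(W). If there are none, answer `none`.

With ζ = e^{iπ/4} the internal vectors are ζ^0,ζ^3,ζ^6,ζ^9.
candidate 1: n = (0, -1, 1, -1) → π⊥ ≈ (+0.0000, -2.4142); max(|x|,|y|,|x±y|/√2) = 2.4142 > 1 ⇒ ∉ W
candidate 2: n = (-1, 1, 1, 0) → π⊥ ≈ (-1.7071, -0.2929); max(|x|,|y|,|x±y|/√2) = 1.7071 > 1 ⇒ ∉ W
candidate 3: n = (0, -1, -1, 1) → π⊥ ≈ (+1.4142, +1.0000); max(|x|,|y|,|x±y|/√2) = 1.7071 > 1 ⇒ ∉ W
candidate 4: n = (-1, -1, -2, -3) → π⊥ ≈ (-2.4142, -0.8284); max(|x|,|y|,|x±y|/√2) = 2.4142 > 1 ⇒ ∉ W
candidate 5: n = (1, 1, 0, 1) → π⊥ ≈ (+1.0000, +1.4142); max(|x|,|y|,|x±y|/√2) = 1.7071 > 1 ⇒ ∉ W

none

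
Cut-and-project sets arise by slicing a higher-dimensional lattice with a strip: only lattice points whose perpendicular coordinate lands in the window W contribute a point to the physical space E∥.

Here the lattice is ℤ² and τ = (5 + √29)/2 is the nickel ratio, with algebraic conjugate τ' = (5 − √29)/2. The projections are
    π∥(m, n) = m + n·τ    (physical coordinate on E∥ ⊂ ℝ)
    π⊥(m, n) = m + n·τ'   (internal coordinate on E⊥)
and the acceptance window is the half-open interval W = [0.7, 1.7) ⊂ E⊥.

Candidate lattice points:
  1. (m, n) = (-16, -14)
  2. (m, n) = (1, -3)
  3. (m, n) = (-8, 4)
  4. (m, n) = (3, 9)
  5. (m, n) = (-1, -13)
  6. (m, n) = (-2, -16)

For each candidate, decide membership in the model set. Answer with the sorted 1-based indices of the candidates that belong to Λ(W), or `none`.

τ' = (5−√29)/2 ≈ -0.1926.
[1] lift (-16,-14): star map gives -13.3038; window check 0.7 ≤ -13.3038 < 1.7 is false → out
[2] lift (1,-3): star map gives 1.5777; window check 0.7 ≤ 1.5777 < 1.7 is true → IN Λ
[3] lift (-8,4): star map gives -8.7703; window check 0.7 ≤ -8.7703 < 1.7 is false → out
[4] lift (3,9): star map gives 1.2668; window check 0.7 ≤ 1.2668 < 1.7 is true → IN Λ
[5] lift (-1,-13): star map gives 1.5036; window check 0.7 ≤ 1.5036 < 1.7 is true → IN Λ
[6] lift (-2,-16): star map gives 1.0813; window check 0.7 ≤ 1.0813 < 1.7 is true → IN Λ

2, 4, 5, 6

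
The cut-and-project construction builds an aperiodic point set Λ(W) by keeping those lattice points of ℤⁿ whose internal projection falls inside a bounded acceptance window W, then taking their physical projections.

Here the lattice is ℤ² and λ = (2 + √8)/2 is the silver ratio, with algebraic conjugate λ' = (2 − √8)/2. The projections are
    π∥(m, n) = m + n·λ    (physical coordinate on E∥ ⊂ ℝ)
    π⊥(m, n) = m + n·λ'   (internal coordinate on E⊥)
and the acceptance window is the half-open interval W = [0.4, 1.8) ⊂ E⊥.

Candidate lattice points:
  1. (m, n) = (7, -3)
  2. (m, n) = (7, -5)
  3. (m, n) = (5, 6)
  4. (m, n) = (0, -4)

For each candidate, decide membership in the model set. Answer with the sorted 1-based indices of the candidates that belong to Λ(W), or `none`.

Numerically λ ≈ 2.41421 and λ' = −1/λ ≈ -0.41421.
[1] lift (7,-3): star map gives 8.24264; window check 0.4 ≤ 8.24264 < 1.8 is false → out
[2] lift (7,-5): star map gives 9.07107; window check 0.4 ≤ 9.07107 < 1.8 is false → out
[3] lift (5,6): star map gives 2.51472; window check 0.4 ≤ 2.51472 < 1.8 is false → out
[4] lift (0,-4): star map gives 1.65685; window check 0.4 ≤ 1.65685 < 1.8 is true → IN Λ

4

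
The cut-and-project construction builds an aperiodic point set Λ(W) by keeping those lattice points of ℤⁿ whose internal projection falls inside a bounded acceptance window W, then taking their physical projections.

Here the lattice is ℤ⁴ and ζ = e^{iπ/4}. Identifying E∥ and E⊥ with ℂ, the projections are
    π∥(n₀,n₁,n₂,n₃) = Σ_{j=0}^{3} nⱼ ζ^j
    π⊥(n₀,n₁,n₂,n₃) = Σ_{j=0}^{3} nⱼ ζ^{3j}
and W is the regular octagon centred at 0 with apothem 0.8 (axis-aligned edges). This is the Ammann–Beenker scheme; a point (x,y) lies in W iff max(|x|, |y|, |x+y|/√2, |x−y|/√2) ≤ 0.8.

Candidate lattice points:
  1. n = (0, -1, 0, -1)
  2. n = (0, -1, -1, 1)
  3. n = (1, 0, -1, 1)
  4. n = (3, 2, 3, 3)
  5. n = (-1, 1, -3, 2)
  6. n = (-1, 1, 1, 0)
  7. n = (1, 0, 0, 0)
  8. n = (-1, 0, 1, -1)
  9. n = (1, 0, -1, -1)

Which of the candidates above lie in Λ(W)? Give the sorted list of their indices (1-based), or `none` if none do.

π⊥(n) = n₀ + n₁ζ³ + n₂ζ⁶ + n₃ζ⁹ where ζ = e^{iπ/4}.
candidate 1: n = (0, -1, 0, -1) → π⊥ ≈ (+0.00000, -1.41421); max(|x|,|y|,|x±y|/√2) = 1.41421 > 0.8 ⇒ ∉ W
candidate 2: n = (0, -1, -1, 1) → π⊥ ≈ (+1.41421, +1.00000); max(|x|,|y|,|x±y|/√2) = 1.70711 > 0.8 ⇒ ∉ W
candidate 3: n = (1, 0, -1, 1) → π⊥ ≈ (+1.70711, +1.70711); max(|x|,|y|,|x±y|/√2) = 2.41421 > 0.8 ⇒ ∉ W
candidate 4: n = (3, 2, 3, 3) → π⊥ ≈ (+3.70711, +0.53553); max(|x|,|y|,|x±y|/√2) = 3.70711 > 0.8 ⇒ ∉ W
candidate 5: n = (-1, 1, -3, 2) → π⊥ ≈ (-0.29289, +5.12132); max(|x|,|y|,|x±y|/√2) = 5.12132 > 0.8 ⇒ ∉ W
candidate 6: n = (-1, 1, 1, 0) → π⊥ ≈ (-1.70711, -0.29289); max(|x|,|y|,|x±y|/√2) = 1.70711 > 0.8 ⇒ ∉ W
candidate 7: n = (1, 0, 0, 0) → π⊥ ≈ (+1.00000, +0.00000); max(|x|,|y|,|x±y|/√2) = 1.00000 > 0.8 ⇒ ∉ W
candidate 8: n = (-1, 0, 1, -1) → π⊥ ≈ (-1.70711, -1.70711); max(|x|,|y|,|x±y|/√2) = 2.41421 > 0.8 ⇒ ∉ W
candidate 9: n = (1, 0, -1, -1) → π⊥ ≈ (+0.29289, +0.29289); max(|x|,|y|,|x±y|/√2) = 0.41421 ≤ 0.8 ⇒ ∈ W

9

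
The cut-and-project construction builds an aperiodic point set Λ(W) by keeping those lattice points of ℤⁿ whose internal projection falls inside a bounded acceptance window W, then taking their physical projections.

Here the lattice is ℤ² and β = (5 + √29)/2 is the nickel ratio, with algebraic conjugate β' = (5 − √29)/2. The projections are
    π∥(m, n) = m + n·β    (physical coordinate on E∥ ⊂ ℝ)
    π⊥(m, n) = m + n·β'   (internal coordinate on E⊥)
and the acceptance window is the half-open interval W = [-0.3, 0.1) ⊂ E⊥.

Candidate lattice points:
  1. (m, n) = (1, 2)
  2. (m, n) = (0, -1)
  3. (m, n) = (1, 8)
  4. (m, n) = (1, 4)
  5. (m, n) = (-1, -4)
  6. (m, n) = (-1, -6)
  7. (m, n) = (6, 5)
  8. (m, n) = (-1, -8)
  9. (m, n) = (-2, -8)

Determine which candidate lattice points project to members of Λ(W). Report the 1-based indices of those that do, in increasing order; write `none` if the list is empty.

Numerically β ≈ 5.192582 and β' = −1/β ≈ -0.192582.
candidate 1: (m,n)=(1,2) → π∥ = 1+2·β ≈ 11.385165, π⊥ = 1+2·β' ≈ 0.614835 ∉ [-0.3, 0.1) ⇒ out
candidate 2: (m,n)=(0,-1) → π∥ = 0-1·β ≈ -5.192582, π⊥ = 0-1·β' ≈ 0.192582 ∉ [-0.3, 0.1) ⇒ out
candidate 3: (m,n)=(1,8) → π∥ = 1+8·β ≈ 42.540659, π⊥ = 1+8·β' ≈ -0.540659 ∉ [-0.3, 0.1) ⇒ out
candidate 4: (m,n)=(1,4) → π∥ = 1+4·β ≈ 21.770330, π⊥ = 1+4·β' ≈ 0.229670 ∉ [-0.3, 0.1) ⇒ out
candidate 5: (m,n)=(-1,-4) → π∥ = -1-4·β ≈ -21.770330, π⊥ = -1-4·β' ≈ -0.229670 ∈ [-0.3, 0.1) ⇒ IN Λ
candidate 6: (m,n)=(-1,-6) → π∥ = -1-6·β ≈ -32.155494, π⊥ = -1-6·β' ≈ 0.155494 ∉ [-0.3, 0.1) ⇒ out
candidate 7: (m,n)=(6,5) → π∥ = 6+5·β ≈ 31.962912, π⊥ = 6+5·β' ≈ 5.037088 ∉ [-0.3, 0.1) ⇒ out
candidate 8: (m,n)=(-1,-8) → π∥ = -1-8·β ≈ -42.540659, π⊥ = -1-8·β' ≈ 0.540659 ∉ [-0.3, 0.1) ⇒ out
candidate 9: (m,n)=(-2,-8) → π∥ = -2-8·β ≈ -43.540659, π⊥ = -2-8·β' ≈ -0.459341 ∉ [-0.3, 0.1) ⇒ out

5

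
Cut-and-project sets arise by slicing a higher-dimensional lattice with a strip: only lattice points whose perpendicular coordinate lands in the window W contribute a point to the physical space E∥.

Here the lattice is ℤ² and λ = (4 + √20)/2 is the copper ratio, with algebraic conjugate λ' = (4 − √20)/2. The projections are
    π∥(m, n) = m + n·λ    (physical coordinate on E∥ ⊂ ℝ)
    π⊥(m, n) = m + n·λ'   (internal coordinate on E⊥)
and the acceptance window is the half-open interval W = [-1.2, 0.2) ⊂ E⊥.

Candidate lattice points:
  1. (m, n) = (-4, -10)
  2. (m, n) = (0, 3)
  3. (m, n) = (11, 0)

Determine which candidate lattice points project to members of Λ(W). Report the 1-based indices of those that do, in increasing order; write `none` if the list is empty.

Compute λ' = (4−√20)/2 = -0.23607, so π⊥(m,n) = m -0.23607·n.
[1] lift (-4,-10): star map gives -1.63932; window check -1.2 ≤ -1.63932 < 0.2 is false → out
[2] lift (0,3): star map gives -0.70820; window check -1.2 ≤ -0.70820 < 0.2 is true → IN Λ
[3] lift (11,0): star map gives 11.00000; window check -1.2 ≤ 11.00000 < 0.2 is false → out

2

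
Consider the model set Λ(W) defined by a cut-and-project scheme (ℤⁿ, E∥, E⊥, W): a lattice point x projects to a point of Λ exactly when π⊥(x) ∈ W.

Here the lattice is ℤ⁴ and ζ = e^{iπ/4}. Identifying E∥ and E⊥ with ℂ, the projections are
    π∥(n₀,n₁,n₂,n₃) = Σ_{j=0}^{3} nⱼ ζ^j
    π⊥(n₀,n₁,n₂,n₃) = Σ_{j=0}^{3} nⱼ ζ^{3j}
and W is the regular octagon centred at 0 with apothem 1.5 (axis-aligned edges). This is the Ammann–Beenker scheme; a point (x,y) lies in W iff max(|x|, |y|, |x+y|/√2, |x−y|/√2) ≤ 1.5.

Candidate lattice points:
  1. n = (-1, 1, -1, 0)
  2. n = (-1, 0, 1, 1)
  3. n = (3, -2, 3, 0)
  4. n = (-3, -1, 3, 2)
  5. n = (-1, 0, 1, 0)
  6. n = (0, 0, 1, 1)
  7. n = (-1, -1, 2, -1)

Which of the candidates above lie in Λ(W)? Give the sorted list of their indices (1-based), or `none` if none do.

2, 5, 6

Internal map: ζ^{3j} for j=0..3 gives (1,0), (−√2/2,√2/2), (0,−1), (√2/2,√2/2).
candidate 1: n = (-1, 1, -1, 0) → π⊥ ≈ (-1.707107, +1.707107); max(|x|,|y|,|x±y|/√2) = 2.414214 > 1.5 ⇒ ∉ W
candidate 2: n = (-1, 0, 1, 1) → π⊥ ≈ (-0.292893, -0.292893); max(|x|,|y|,|x±y|/√2) = 0.414214 ≤ 1.5 ⇒ ∈ W
candidate 3: n = (3, -2, 3, 0) → π⊥ ≈ (+4.414214, -4.414214); max(|x|,|y|,|x±y|/√2) = 6.242641 > 1.5 ⇒ ∉ W
candidate 4: n = (-3, -1, 3, 2) → π⊥ ≈ (-0.878680, -2.292893); max(|x|,|y|,|x±y|/√2) = 2.292893 > 1.5 ⇒ ∉ W
candidate 5: n = (-1, 0, 1, 0) → π⊥ ≈ (-1.000000, -1.000000); max(|x|,|y|,|x±y|/√2) = 1.414214 ≤ 1.5 ⇒ ∈ W
candidate 6: n = (0, 0, 1, 1) → π⊥ ≈ (+0.707107, -0.292893); max(|x|,|y|,|x±y|/√2) = 0.707107 ≤ 1.5 ⇒ ∈ W
candidate 7: n = (-1, -1, 2, -1) → π⊥ ≈ (-1.000000, -3.414214); max(|x|,|y|,|x±y|/√2) = 3.414214 > 1.5 ⇒ ∉ W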